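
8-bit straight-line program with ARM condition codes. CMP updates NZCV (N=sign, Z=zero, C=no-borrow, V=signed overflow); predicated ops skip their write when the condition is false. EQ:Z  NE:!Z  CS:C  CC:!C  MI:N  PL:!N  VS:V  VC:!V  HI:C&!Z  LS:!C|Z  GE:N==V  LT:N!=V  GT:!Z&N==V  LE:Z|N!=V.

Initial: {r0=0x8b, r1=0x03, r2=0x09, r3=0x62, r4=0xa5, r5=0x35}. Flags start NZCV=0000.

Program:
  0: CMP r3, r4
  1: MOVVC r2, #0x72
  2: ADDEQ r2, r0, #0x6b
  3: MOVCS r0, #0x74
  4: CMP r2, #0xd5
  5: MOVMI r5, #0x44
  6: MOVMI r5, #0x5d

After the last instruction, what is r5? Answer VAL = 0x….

0: ✓ CMP  NZCV=1001
1: · MOVVC
2: · ADDEQ
3: · MOVCS
4: ✓ CMP  NZCV=0000
5: · MOVMI
6: · MOVMI

VAL = 0x35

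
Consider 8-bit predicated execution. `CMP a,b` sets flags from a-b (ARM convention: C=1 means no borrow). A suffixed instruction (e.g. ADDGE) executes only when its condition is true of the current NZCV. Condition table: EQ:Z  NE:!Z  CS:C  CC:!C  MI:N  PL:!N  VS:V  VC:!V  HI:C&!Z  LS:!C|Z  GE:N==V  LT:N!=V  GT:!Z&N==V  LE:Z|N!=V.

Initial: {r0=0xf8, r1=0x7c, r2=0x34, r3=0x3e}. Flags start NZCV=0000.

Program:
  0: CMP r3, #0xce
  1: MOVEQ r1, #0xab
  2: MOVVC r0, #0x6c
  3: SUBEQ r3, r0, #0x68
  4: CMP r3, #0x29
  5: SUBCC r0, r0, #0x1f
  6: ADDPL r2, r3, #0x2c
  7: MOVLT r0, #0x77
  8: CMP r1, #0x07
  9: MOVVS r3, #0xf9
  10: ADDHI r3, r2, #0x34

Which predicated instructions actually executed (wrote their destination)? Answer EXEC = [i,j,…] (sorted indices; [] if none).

EXEC = [2,6,10]

[0] flags=0000 → (cmp)
[1] flags=0000 EQ?F → skip
[2] flags=0000 VC?T → r0=0x6c
[3] flags=0000 EQ?F → skip
[4] flags=0010 → (cmp)
[5] flags=0010 CC?F → skip
[6] flags=0010 PL?T → r2=0x6a
[7] flags=0010 LT?F → skip
[8] flags=0010 → (cmp)
[9] flags=0010 VS?F → skip
[10] flags=0010 HI?T → r3=0x9e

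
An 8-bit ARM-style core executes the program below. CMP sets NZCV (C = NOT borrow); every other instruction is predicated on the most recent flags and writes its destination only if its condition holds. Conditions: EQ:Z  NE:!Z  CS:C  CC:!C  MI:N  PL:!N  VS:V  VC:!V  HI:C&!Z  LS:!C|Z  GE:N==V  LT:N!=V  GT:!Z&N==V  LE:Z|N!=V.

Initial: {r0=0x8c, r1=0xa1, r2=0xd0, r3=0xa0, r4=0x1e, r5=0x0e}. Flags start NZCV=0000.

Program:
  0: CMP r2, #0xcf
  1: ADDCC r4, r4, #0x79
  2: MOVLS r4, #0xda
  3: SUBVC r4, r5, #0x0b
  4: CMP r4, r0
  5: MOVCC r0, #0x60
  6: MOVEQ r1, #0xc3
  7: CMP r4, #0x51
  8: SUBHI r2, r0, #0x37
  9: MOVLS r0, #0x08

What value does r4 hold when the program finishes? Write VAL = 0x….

VAL = 0x03

0: ✓ CMP  NZCV=0010
1: · ADDCC
2: · MOVLS
3: ✓ SUBVC  r4←0x03
4: ✓ CMP  NZCV=0000
5: ✓ MOVCC  r0←0x60
6: · MOVEQ
7: ✓ CMP  NZCV=1000
8: · SUBHI
9: ✓ MOVLS  r0←0x08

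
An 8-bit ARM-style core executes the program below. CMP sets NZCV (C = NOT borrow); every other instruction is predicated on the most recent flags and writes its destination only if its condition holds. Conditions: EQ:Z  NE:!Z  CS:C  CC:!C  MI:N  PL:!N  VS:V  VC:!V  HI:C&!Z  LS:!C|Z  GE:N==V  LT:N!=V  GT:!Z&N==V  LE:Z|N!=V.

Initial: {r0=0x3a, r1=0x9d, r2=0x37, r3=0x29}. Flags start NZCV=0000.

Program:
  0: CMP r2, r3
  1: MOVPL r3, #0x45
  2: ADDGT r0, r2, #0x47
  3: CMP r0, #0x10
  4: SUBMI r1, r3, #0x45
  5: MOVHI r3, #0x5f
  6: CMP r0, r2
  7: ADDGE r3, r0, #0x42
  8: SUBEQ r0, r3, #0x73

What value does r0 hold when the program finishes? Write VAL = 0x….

VAL = 0x7e

[0] flags=0010 → (cmp)
[1] flags=0010 PL?T → r3=0x45
[2] flags=0010 GT?T → r0=0x7e
[3] flags=0010 → (cmp)
[4] flags=0010 MI?F → skip
[5] flags=0010 HI?T → r3=0x5f
[6] flags=0010 → (cmp)
[7] flags=0010 GE?T → r3=0xc0
[8] flags=0010 EQ?F → skip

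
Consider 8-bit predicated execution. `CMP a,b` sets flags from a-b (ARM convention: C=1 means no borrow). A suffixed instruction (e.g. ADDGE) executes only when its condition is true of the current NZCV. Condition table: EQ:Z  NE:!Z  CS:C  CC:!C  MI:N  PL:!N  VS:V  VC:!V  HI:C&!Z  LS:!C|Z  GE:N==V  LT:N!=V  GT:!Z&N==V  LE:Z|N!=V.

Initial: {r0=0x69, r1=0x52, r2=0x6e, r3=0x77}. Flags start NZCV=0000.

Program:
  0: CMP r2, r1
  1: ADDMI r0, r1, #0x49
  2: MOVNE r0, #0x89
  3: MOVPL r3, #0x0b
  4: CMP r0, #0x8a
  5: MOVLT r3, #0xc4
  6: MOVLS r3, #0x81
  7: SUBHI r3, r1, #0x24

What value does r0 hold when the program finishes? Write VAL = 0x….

[0] flags=0010 → (cmp)
[1] flags=0010 MI?F → skip
[2] flags=0010 NE?T → r0=0x89
[3] flags=0010 PL?T → r3=0x0b
[4] flags=1000 → (cmp)
[5] flags=1000 LT?T → r3=0xc4
[6] flags=1000 LS?T → r3=0x81
[7] flags=1000 HI?F → skip

VAL = 0x89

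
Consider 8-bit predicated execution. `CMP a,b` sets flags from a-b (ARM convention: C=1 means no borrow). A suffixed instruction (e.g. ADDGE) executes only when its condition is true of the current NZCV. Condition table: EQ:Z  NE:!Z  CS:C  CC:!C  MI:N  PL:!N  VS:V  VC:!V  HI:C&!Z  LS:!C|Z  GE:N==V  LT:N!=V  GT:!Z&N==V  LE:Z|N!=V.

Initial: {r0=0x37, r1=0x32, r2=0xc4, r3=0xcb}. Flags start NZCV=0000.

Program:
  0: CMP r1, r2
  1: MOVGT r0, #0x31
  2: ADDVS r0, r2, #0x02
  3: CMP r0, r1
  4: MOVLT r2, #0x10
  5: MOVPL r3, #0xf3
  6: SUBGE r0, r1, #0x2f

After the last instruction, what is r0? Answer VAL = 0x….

VAL = 0x31

[0] flags=0000 → (cmp)
[1] flags=0000 GT?T → r0=0x31
[2] flags=0000 VS?F → skip
[3] flags=1000 → (cmp)
[4] flags=1000 LT?T → r2=0x10
[5] flags=1000 PL?F → skip
[6] flags=1000 GE?F → skip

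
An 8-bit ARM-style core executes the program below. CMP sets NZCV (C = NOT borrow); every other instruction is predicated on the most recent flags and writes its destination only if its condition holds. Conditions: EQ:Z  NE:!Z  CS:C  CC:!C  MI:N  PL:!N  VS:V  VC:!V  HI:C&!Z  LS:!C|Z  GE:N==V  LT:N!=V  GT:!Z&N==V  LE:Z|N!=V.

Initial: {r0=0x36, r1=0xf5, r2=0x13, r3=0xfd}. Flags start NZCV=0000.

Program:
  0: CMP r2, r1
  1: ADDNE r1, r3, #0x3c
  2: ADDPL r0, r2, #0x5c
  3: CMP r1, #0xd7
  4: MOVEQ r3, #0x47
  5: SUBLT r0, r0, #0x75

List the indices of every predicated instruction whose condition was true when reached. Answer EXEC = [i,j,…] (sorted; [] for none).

EXEC = [1,2]

[0] flags=0000 → (cmp)
[1] flags=0000 NE?T → r1=0x39
[2] flags=0000 PL?T → r0=0x6f
[3] flags=0000 → (cmp)
[4] flags=0000 EQ?F → skip
[5] flags=0000 LT?F → skip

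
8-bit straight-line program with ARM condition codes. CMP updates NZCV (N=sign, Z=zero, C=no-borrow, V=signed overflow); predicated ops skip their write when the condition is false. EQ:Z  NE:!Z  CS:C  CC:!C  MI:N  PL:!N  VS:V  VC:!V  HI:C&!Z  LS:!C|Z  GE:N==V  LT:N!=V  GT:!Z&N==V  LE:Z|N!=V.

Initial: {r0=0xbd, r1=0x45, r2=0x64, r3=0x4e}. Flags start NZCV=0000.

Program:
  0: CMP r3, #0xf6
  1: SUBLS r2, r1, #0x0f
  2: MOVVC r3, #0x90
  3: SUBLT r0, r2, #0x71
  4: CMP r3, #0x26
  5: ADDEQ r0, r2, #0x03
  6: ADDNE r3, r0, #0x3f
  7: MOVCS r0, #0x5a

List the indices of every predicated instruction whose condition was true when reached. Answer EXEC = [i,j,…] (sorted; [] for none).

EXEC = [1,2,6,7]

0: ✓ CMP  NZCV=0000
1: ✓ SUBLS  r2←0x36
2: ✓ MOVVC  r3←0x90
3: · SUBLT
4: ✓ CMP  NZCV=0011
5: · ADDEQ
6: ✓ ADDNE  r3←0xfc
7: ✓ MOVCS  r0←0x5a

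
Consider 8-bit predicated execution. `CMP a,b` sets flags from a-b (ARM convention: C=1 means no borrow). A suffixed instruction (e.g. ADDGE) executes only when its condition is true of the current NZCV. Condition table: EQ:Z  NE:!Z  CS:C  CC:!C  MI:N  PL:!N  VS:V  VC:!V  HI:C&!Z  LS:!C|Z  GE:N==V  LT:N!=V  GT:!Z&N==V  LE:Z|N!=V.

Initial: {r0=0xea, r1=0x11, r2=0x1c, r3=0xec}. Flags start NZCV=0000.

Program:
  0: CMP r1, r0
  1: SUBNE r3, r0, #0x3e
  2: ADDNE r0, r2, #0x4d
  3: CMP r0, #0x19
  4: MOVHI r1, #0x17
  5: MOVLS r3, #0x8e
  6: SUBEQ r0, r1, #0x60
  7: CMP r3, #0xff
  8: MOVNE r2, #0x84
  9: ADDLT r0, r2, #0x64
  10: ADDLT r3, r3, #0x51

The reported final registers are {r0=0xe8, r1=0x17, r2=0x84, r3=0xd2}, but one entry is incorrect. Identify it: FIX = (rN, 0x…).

FIX = (r3, 0xfd)

0: ✓ CMP  NZCV=0000
1: ✓ SUBNE  r3←0xac
2: ✓ ADDNE  r0←0x69
3: ✓ CMP  NZCV=0010
4: ✓ MOVHI  r1←0x17
5: · MOVLS
6: · SUBEQ
7: ✓ CMP  NZCV=1000
8: ✓ MOVNE  r2←0x84
9: ✓ ADDLT  r0←0xe8
10: ✓ ADDLT  r3←0xfd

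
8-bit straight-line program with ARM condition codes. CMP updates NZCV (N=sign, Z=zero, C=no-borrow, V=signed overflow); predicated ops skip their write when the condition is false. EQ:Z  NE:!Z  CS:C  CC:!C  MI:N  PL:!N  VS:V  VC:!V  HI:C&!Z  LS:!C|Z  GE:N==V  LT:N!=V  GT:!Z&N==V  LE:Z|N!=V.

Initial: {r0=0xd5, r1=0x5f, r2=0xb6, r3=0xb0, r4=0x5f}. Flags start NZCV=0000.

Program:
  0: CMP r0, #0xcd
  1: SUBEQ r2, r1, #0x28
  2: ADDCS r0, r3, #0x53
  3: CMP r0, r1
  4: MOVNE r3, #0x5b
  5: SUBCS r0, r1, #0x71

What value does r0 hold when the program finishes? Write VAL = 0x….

VAL = 0x03

0: ✓ CMP  NZCV=0010
1: · SUBEQ
2: ✓ ADDCS  r0←0x03
3: ✓ CMP  NZCV=1000
4: ✓ MOVNE  r3←0x5b
5: · SUBCS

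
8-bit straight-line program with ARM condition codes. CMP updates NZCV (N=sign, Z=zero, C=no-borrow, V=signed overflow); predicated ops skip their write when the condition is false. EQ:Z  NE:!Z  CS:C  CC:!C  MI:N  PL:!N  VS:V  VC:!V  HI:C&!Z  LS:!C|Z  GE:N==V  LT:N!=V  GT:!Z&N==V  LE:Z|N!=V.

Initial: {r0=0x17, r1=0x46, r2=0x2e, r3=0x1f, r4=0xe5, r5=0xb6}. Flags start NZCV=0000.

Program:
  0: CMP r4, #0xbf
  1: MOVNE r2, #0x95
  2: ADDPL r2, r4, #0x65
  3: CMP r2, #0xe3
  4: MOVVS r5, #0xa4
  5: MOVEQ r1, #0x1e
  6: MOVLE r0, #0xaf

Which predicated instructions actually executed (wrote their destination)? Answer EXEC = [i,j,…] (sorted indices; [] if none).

EXEC = [1,2]

[0] flags=0010 → (cmp)
[1] flags=0010 NE?T → r2=0x95
[2] flags=0010 PL?T → r2=0x4a
[3] flags=0000 → (cmp)
[4] flags=0000 VS?F → skip
[5] flags=0000 EQ?F → skip
[6] flags=0000 LE?F → skip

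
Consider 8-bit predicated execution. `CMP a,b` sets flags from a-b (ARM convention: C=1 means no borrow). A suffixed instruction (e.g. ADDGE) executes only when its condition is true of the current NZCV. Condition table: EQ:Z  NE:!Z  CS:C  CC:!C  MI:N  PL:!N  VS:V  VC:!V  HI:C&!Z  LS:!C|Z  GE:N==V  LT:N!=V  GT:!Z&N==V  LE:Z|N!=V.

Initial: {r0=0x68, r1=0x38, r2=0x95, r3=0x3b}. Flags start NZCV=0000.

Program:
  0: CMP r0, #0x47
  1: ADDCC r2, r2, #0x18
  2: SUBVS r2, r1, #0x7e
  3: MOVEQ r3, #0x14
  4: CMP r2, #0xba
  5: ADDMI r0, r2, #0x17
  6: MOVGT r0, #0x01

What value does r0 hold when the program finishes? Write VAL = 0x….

VAL = 0xac

0: ✓ CMP  NZCV=0010
1: · ADDCC
2: · SUBVS
3: · MOVEQ
4: ✓ CMP  NZCV=1000
5: ✓ ADDMI  r0←0xac
6: · MOVGT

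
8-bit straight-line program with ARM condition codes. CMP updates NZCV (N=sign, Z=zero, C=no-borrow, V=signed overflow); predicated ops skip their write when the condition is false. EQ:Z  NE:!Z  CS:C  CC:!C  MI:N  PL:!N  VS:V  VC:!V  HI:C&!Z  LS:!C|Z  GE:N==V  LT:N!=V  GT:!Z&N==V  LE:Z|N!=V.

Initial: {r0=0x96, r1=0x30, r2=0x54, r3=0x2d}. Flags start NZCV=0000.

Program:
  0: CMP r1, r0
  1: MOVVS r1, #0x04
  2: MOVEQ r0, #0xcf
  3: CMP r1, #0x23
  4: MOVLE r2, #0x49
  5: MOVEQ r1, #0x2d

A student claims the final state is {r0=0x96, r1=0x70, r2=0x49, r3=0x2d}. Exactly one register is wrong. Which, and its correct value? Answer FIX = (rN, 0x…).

FIX = (r1, 0x04)

0: ✓ CMP  NZCV=1001
1: ✓ MOVVS  r1←0x04
2: · MOVEQ
3: ✓ CMP  NZCV=1000
4: ✓ MOVLE  r2←0x49
5: · MOVEQ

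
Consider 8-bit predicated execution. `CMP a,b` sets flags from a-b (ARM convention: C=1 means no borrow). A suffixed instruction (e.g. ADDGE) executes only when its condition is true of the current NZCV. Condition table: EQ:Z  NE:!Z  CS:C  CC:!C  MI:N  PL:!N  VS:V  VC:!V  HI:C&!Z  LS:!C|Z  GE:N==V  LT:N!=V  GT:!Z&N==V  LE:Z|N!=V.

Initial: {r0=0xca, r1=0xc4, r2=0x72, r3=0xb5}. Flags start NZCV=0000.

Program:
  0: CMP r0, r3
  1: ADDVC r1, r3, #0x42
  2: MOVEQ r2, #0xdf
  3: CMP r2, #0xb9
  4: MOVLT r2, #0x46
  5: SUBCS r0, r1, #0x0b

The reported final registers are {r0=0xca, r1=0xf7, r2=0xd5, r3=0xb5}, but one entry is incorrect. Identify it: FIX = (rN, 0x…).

0: ✓ CMP  NZCV=0010
1: ✓ ADDVC  r1←0xf7
2: · MOVEQ
3: ✓ CMP  NZCV=1001
4: · MOVLT
5: · SUBCS

FIX = (r2, 0x72)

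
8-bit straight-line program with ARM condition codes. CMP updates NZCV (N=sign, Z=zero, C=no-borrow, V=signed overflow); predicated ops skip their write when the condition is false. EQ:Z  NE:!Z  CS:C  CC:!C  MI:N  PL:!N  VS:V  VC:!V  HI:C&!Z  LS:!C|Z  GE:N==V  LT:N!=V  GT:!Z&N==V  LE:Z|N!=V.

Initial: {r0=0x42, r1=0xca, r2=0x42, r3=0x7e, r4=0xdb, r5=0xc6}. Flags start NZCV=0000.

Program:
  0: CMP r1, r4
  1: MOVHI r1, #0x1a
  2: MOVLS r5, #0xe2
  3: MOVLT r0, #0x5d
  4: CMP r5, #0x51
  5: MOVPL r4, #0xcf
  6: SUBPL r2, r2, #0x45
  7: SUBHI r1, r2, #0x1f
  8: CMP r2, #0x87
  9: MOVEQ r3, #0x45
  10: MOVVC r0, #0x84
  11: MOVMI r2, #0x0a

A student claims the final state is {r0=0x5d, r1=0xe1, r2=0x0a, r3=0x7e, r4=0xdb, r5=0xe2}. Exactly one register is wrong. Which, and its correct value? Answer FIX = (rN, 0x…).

0: ✓ CMP  NZCV=1000
1: · MOVHI
2: ✓ MOVLS  r5←0xe2
3: ✓ MOVLT  r0←0x5d
4: ✓ CMP  NZCV=1010
5: · MOVPL
6: · SUBPL
7: ✓ SUBHI  r1←0x23
8: ✓ CMP  NZCV=1001
9: · MOVEQ
10: · MOVVC
11: ✓ MOVMI  r2←0x0a

FIX = (r1, 0x23)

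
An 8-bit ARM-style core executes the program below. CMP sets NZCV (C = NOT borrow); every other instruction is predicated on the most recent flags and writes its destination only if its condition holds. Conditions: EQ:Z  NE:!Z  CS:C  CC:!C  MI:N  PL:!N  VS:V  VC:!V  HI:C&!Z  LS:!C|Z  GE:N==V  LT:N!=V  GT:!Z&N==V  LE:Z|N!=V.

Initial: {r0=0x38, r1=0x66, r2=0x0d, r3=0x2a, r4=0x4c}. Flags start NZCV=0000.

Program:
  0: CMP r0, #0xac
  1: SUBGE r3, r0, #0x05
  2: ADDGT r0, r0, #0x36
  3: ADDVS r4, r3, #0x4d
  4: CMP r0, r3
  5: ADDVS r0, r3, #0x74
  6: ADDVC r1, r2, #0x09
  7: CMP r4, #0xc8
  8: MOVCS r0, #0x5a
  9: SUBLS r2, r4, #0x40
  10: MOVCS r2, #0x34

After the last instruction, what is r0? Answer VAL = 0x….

VAL = 0x6e

[0] flags=1001 → (cmp)
[1] flags=1001 GE?T → r3=0x33
[2] flags=1001 GT?T → r0=0x6e
[3] flags=1001 VS?T → r4=0x80
[4] flags=0010 → (cmp)
[5] flags=0010 VS?F → skip
[6] flags=0010 VC?T → r1=0x16
[7] flags=1000 → (cmp)
[8] flags=1000 CS?F → skip
[9] flags=1000 LS?T → r2=0x40
[10] flags=1000 CS?F → skip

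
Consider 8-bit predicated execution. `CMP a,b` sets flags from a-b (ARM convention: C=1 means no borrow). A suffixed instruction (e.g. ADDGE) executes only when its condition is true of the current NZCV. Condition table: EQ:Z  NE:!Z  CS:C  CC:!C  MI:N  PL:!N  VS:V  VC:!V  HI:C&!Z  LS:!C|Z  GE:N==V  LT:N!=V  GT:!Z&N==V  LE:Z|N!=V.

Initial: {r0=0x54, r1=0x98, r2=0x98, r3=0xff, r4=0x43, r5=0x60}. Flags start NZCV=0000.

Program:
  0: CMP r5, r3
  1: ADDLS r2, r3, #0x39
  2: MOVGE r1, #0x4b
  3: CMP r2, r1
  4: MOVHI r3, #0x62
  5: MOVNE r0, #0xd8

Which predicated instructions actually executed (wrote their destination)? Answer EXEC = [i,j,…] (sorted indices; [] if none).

0: ✓ CMP  NZCV=0000
1: ✓ ADDLS  r2←0x38
2: ✓ MOVGE  r1←0x4b
3: ✓ CMP  NZCV=1000
4: · MOVHI
5: ✓ MOVNE  r0←0xd8

EXEC = [1,2,5]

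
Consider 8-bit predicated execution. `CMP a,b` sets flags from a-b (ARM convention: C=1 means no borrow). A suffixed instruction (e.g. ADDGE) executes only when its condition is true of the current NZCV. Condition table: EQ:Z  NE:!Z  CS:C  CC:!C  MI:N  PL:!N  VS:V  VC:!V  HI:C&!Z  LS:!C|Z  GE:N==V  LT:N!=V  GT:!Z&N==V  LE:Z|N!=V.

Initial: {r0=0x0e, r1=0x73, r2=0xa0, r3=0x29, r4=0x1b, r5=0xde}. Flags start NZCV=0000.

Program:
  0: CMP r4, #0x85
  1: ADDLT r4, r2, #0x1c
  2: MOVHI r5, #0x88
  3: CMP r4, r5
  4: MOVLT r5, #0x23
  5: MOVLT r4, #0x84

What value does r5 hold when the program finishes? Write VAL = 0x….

[0] flags=1001 → (cmp)
[1] flags=1001 LT?F → skip
[2] flags=1001 HI?F → skip
[3] flags=0000 → (cmp)
[4] flags=0000 LT?F → skip
[5] flags=0000 LT?F → skip

VAL = 0xde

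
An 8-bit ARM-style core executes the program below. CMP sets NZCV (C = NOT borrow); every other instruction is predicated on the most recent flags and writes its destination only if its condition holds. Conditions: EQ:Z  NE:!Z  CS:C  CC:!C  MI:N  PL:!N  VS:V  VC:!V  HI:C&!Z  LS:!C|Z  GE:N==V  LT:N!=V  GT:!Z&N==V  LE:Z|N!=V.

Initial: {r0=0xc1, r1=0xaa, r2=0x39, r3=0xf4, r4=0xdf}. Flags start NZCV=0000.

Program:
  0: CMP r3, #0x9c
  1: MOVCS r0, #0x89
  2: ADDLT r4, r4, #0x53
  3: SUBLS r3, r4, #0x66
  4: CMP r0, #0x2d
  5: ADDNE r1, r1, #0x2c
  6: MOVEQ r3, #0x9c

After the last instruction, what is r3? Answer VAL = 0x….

VAL = 0xf4

[0] flags=0010 → (cmp)
[1] flags=0010 CS?T → r0=0x89
[2] flags=0010 LT?F → skip
[3] flags=0010 LS?F → skip
[4] flags=0011 → (cmp)
[5] flags=0011 NE?T → r1=0xd6
[6] flags=0011 EQ?F → skip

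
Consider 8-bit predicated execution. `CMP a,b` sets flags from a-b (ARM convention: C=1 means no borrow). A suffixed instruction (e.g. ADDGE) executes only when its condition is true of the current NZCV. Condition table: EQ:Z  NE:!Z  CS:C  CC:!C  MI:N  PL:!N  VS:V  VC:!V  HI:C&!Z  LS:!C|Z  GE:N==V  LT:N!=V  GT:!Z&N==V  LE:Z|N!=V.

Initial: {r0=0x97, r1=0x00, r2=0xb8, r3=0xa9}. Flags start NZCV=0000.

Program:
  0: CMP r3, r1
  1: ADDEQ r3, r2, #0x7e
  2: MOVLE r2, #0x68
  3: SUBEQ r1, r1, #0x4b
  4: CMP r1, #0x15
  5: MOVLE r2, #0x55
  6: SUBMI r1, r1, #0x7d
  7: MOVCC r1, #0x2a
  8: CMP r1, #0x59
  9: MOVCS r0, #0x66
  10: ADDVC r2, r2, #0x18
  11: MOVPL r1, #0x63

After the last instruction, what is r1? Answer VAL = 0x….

VAL = 0x2a

[0] flags=1010 → (cmp)
[1] flags=1010 EQ?F → skip
[2] flags=1010 LE?T → r2=0x68
[3] flags=1010 EQ?F → skip
[4] flags=1000 → (cmp)
[5] flags=1000 LE?T → r2=0x55
[6] flags=1000 MI?T → r1=0x83
[7] flags=1000 CC?T → r1=0x2a
[8] flags=1000 → (cmp)
[9] flags=1000 CS?F → skip
[10] flags=1000 VC?T → r2=0x6d
[11] flags=1000 PL?F → skip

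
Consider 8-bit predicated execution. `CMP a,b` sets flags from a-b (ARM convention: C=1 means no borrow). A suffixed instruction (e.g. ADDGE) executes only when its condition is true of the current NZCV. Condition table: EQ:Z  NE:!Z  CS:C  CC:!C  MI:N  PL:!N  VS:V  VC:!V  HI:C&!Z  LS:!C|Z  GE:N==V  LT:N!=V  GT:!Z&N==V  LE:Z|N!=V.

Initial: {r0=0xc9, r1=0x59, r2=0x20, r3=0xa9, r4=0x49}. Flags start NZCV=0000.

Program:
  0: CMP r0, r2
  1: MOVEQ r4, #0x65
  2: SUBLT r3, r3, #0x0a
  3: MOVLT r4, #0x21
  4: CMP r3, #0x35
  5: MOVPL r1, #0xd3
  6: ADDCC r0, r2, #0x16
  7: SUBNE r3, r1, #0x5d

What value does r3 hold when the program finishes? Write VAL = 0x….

VAL = 0x76

0: ✓ CMP  NZCV=1010
1: · MOVEQ
2: ✓ SUBLT  r3←0x9f
3: ✓ MOVLT  r4←0x21
4: ✓ CMP  NZCV=0011
5: ✓ MOVPL  r1←0xd3
6: · ADDCC
7: ✓ SUBNE  r3←0x76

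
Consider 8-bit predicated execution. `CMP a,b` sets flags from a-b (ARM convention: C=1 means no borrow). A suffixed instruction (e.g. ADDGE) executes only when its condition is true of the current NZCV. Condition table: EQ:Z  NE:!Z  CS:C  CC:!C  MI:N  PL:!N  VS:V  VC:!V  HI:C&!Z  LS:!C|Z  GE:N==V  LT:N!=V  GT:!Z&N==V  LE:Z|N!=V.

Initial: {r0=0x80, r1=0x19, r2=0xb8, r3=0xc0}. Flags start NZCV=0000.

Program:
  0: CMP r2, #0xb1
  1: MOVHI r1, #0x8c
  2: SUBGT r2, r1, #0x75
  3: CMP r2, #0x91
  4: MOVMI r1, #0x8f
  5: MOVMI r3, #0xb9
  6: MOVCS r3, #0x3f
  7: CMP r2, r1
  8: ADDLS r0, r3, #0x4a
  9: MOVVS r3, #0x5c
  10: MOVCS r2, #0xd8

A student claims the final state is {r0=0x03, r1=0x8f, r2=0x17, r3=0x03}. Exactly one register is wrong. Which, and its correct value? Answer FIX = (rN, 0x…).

FIX = (r3, 0x5c)

[0] flags=0010 → (cmp)
[1] flags=0010 HI?T → r1=0x8c
[2] flags=0010 GT?T → r2=0x17
[3] flags=1001 → (cmp)
[4] flags=1001 MI?T → r1=0x8f
[5] flags=1001 MI?T → r3=0xb9
[6] flags=1001 CS?F → skip
[7] flags=1001 → (cmp)
[8] flags=1001 LS?T → r0=0x03
[9] flags=1001 VS?T → r3=0x5c
[10] flags=1001 CS?F → skip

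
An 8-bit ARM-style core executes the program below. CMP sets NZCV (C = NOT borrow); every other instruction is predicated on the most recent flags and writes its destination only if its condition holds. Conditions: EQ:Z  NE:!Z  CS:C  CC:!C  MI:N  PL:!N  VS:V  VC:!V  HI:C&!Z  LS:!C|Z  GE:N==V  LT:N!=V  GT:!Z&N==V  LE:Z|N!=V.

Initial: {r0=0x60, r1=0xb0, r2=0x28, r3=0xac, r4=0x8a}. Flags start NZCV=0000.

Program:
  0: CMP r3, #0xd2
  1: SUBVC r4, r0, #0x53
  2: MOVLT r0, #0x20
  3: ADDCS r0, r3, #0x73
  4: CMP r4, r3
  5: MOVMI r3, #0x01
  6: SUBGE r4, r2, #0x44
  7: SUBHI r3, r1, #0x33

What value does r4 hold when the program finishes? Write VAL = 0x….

VAL = 0xe4

0: ✓ CMP  NZCV=1000
1: ✓ SUBVC  r4←0x0d
2: ✓ MOVLT  r0←0x20
3: · ADDCS
4: ✓ CMP  NZCV=0000
5: · MOVMI
6: ✓ SUBGE  r4←0xe4
7: · SUBHI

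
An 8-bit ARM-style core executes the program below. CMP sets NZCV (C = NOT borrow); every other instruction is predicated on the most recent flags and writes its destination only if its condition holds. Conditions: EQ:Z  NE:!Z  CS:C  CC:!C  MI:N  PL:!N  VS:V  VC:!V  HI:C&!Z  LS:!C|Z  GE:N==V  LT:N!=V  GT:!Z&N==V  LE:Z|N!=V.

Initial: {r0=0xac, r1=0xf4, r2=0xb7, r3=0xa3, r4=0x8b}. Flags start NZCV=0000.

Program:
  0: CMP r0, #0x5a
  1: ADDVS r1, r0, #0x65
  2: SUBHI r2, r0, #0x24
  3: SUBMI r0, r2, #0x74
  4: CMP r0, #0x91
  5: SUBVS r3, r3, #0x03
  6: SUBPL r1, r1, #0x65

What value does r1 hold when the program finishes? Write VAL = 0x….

0: ✓ CMP  NZCV=0011
1: ✓ ADDVS  r1←0x11
2: ✓ SUBHI  r2←0x88
3: · SUBMI
4: ✓ CMP  NZCV=0010
5: · SUBVS
6: ✓ SUBPL  r1←0xac

VAL = 0xac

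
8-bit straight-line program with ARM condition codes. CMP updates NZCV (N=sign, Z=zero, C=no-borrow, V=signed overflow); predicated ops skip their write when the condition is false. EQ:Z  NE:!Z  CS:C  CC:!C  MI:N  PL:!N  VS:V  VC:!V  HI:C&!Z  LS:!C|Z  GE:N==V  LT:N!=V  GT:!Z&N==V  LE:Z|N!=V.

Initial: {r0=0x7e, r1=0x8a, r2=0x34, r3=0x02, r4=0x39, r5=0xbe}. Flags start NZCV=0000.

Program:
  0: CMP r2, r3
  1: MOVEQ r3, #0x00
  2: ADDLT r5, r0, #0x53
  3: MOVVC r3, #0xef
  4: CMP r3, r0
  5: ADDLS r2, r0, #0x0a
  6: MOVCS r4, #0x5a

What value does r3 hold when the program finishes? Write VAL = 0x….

VAL = 0xef

[0] flags=0010 → (cmp)
[1] flags=0010 EQ?F → skip
[2] flags=0010 LT?F → skip
[3] flags=0010 VC?T → r3=0xef
[4] flags=0011 → (cmp)
[5] flags=0011 LS?F → skip
[6] flags=0011 CS?T → r4=0x5a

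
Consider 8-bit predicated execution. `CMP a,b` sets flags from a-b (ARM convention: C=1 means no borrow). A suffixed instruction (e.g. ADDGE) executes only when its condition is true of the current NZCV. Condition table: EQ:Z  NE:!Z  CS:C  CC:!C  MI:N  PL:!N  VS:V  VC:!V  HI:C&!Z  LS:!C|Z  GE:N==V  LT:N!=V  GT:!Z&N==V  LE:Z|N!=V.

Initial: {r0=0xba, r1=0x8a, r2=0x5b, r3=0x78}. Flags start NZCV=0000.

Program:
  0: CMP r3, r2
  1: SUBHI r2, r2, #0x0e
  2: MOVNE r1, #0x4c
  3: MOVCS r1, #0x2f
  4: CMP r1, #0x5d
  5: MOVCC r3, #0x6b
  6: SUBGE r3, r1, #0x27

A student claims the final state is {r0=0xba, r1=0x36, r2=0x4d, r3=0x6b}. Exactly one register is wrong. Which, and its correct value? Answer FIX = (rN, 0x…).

FIX = (r1, 0x2f)

[0] flags=0010 → (cmp)
[1] flags=0010 HI?T → r2=0x4d
[2] flags=0010 NE?T → r1=0x4c
[3] flags=0010 CS?T → r1=0x2f
[4] flags=1000 → (cmp)
[5] flags=1000 CC?T → r3=0x6b
[6] flags=1000 GE?F → skip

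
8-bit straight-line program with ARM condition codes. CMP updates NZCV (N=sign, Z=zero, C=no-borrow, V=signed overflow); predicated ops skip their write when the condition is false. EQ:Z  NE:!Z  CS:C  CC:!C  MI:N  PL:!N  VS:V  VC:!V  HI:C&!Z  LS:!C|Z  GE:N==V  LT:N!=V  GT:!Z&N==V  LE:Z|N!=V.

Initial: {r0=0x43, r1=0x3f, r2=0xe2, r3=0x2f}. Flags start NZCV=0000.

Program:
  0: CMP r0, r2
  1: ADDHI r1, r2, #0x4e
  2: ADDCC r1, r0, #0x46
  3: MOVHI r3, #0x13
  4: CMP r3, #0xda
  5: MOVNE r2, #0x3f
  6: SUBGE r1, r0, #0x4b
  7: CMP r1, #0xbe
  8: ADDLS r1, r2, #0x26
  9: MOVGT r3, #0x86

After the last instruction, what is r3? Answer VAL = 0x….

VAL = 0x86

[0] flags=0000 → (cmp)
[1] flags=0000 HI?F → skip
[2] flags=0000 CC?T → r1=0x89
[3] flags=0000 HI?F → skip
[4] flags=0000 → (cmp)
[5] flags=0000 NE?T → r2=0x3f
[6] flags=0000 GE?T → r1=0xf8
[7] flags=0010 → (cmp)
[8] flags=0010 LS?F → skip
[9] flags=0010 GT?T → r3=0x86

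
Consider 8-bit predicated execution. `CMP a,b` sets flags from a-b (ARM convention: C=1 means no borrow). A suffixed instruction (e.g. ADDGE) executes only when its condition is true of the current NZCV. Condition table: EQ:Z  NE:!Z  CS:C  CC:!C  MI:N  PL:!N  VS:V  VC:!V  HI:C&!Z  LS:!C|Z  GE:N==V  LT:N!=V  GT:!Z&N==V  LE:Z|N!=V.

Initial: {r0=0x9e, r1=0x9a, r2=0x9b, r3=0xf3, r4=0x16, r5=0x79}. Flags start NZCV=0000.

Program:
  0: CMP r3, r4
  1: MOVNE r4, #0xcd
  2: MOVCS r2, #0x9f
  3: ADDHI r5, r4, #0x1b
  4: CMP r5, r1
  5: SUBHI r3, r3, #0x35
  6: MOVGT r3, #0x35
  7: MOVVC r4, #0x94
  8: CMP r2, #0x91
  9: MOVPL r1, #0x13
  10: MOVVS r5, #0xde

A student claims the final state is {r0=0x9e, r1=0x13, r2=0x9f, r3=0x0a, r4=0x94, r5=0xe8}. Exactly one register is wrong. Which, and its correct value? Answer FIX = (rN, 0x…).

FIX = (r3, 0x35)

0: ✓ CMP  NZCV=1010
1: ✓ MOVNE  r4←0xcd
2: ✓ MOVCS  r2←0x9f
3: ✓ ADDHI  r5←0xe8
4: ✓ CMP  NZCV=0010
5: ✓ SUBHI  r3←0xbe
6: ✓ MOVGT  r3←0x35
7: ✓ MOVVC  r4←0x94
8: ✓ CMP  NZCV=0010
9: ✓ MOVPL  r1←0x13
10: · MOVVS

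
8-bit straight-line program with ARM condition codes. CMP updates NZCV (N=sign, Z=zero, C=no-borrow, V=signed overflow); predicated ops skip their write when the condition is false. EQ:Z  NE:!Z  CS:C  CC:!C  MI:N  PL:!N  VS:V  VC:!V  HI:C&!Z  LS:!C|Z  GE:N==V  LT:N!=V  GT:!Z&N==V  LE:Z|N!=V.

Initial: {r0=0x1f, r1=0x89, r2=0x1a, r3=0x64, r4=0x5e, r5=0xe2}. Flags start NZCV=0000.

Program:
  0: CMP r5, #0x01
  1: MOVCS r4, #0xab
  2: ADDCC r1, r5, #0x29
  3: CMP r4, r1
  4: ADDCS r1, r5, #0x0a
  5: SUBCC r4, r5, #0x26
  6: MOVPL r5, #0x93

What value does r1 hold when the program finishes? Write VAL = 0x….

VAL = 0xec

[0] flags=1010 → (cmp)
[1] flags=1010 CS?T → r4=0xab
[2] flags=1010 CC?F → skip
[3] flags=0010 → (cmp)
[4] flags=0010 CS?T → r1=0xec
[5] flags=0010 CC?F → skip
[6] flags=0010 PL?T → r5=0x93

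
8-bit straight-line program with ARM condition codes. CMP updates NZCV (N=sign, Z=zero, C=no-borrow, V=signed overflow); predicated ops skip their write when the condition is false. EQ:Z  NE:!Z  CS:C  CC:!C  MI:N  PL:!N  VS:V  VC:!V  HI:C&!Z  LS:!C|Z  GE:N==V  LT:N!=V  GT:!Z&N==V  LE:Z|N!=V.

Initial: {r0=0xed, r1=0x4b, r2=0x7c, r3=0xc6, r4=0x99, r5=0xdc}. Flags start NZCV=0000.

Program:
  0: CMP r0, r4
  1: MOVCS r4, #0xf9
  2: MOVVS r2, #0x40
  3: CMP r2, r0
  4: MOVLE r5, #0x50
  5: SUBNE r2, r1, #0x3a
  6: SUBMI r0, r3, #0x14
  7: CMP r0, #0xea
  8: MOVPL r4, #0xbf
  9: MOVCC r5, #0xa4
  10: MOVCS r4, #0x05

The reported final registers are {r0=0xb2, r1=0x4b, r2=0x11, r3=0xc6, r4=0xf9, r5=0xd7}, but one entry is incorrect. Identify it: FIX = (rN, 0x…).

[0] flags=0010 → (cmp)
[1] flags=0010 CS?T → r4=0xf9
[2] flags=0010 VS?F → skip
[3] flags=1001 → (cmp)
[4] flags=1001 LE?F → skip
[5] flags=1001 NE?T → r2=0x11
[6] flags=1001 MI?T → r0=0xb2
[7] flags=1000 → (cmp)
[8] flags=1000 PL?F → skip
[9] flags=1000 CC?T → r5=0xa4
[10] flags=1000 CS?F → skip

FIX = (r5, 0xa4)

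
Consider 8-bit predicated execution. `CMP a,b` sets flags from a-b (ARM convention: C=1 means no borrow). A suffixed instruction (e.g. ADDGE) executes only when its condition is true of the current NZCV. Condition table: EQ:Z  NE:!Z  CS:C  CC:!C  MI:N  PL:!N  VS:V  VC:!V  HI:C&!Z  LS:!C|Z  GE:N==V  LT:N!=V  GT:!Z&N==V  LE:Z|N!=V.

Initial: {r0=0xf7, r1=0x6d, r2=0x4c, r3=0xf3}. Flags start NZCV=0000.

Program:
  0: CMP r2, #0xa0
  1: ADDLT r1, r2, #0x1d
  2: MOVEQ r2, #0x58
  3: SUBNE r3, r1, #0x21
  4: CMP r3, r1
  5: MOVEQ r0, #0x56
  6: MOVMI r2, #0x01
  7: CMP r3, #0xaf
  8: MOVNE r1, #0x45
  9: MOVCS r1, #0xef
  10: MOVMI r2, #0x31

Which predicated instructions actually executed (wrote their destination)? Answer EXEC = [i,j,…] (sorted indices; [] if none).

[0] flags=1001 → (cmp)
[1] flags=1001 LT?F → skip
[2] flags=1001 EQ?F → skip
[3] flags=1001 NE?T → r3=0x4c
[4] flags=1000 → (cmp)
[5] flags=1000 EQ?F → skip
[6] flags=1000 MI?T → r2=0x01
[7] flags=1001 → (cmp)
[8] flags=1001 NE?T → r1=0x45
[9] flags=1001 CS?F → skip
[10] flags=1001 MI?T → r2=0x31

EXEC = [3,6,8,10]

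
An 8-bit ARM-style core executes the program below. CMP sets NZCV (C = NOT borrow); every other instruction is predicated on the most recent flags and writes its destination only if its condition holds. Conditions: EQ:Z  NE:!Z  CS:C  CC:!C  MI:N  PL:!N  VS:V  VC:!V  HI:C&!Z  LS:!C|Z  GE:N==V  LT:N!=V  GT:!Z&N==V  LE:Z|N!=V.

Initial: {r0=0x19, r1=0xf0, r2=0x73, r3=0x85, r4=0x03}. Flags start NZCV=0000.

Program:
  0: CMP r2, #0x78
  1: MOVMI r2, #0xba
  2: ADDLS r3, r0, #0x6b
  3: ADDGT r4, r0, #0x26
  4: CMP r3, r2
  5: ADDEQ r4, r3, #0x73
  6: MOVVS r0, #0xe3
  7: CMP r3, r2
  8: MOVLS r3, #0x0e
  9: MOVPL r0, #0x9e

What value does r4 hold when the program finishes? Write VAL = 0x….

0: ✓ CMP  NZCV=1000
1: ✓ MOVMI  r2←0xba
2: ✓ ADDLS  r3←0x84
3: · ADDGT
4: ✓ CMP  NZCV=1000
5: · ADDEQ
6: · MOVVS
7: ✓ CMP  NZCV=1000
8: ✓ MOVLS  r3←0x0e
9: · MOVPL

VAL = 0x03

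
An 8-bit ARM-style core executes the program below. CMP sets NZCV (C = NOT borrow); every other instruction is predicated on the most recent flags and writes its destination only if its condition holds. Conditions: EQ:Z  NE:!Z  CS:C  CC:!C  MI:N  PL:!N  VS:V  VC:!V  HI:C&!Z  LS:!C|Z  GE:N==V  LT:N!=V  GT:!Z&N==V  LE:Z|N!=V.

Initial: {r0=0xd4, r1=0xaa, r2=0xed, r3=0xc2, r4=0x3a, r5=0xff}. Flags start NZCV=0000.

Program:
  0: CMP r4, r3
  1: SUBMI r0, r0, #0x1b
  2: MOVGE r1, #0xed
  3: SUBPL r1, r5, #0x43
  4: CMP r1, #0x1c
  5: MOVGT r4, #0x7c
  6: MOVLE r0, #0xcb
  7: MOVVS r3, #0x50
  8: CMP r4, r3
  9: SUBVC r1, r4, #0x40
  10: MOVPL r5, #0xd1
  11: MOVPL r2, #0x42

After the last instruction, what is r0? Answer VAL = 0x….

VAL = 0xcb

[0] flags=0000 → (cmp)
[1] flags=0000 MI?F → skip
[2] flags=0000 GE?T → r1=0xed
[3] flags=0000 PL?T → r1=0xbc
[4] flags=1010 → (cmp)
[5] flags=1010 GT?F → skip
[6] flags=1010 LE?T → r0=0xcb
[7] flags=1010 VS?F → skip
[8] flags=0000 → (cmp)
[9] flags=0000 VC?T → r1=0xfa
[10] flags=0000 PL?T → r5=0xd1
[11] flags=0000 PL?T → r2=0x42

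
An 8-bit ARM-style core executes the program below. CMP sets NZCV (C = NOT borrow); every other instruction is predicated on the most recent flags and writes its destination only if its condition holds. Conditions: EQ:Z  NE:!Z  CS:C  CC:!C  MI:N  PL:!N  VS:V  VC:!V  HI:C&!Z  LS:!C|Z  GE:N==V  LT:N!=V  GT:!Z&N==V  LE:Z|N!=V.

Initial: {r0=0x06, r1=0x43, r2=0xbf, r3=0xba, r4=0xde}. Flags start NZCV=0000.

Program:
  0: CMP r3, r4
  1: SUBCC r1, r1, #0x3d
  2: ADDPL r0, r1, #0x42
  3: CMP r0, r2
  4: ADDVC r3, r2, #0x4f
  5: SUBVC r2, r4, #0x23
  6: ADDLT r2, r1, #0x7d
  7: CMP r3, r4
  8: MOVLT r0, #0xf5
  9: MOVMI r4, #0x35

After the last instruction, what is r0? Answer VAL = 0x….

VAL = 0x06

[0] flags=1000 → (cmp)
[1] flags=1000 CC?T → r1=0x06
[2] flags=1000 PL?F → skip
[3] flags=0000 → (cmp)
[4] flags=0000 VC?T → r3=0x0e
[5] flags=0000 VC?T → r2=0xbb
[6] flags=0000 LT?F → skip
[7] flags=0000 → (cmp)
[8] flags=0000 LT?F → skip
[9] flags=0000 MI?F → skip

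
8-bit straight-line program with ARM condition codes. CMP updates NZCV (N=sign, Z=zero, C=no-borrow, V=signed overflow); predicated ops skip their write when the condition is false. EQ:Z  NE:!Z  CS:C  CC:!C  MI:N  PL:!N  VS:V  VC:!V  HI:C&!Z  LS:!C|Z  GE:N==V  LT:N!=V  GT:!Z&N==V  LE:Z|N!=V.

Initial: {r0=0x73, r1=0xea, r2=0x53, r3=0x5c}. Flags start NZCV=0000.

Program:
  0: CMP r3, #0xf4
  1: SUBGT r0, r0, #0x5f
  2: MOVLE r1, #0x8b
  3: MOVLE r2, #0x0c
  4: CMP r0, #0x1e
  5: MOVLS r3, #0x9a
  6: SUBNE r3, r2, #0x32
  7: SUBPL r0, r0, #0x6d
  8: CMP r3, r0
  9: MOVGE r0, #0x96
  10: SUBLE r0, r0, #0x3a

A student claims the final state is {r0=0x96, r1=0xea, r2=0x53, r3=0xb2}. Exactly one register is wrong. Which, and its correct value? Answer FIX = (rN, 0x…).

FIX = (r3, 0x21)

[0] flags=0000 → (cmp)
[1] flags=0000 GT?T → r0=0x14
[2] flags=0000 LE?F → skip
[3] flags=0000 LE?F → skip
[4] flags=1000 → (cmp)
[5] flags=1000 LS?T → r3=0x9a
[6] flags=1000 NE?T → r3=0x21
[7] flags=1000 PL?F → skip
[8] flags=0010 → (cmp)
[9] flags=0010 GE?T → r0=0x96
[10] flags=0010 LE?F → skip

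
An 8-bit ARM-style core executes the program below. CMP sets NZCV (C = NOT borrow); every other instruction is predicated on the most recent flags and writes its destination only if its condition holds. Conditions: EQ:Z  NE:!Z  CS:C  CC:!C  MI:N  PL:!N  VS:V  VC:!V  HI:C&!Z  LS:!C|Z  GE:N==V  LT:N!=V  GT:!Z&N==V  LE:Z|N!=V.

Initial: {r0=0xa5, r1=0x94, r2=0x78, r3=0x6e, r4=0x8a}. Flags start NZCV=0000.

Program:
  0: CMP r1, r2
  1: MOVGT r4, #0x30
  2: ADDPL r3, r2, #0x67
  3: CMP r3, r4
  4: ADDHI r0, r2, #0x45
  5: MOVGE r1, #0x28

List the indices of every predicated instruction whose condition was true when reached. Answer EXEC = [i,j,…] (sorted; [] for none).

EXEC = [2,4,5]

0: ✓ CMP  NZCV=0011
1: · MOVGT
2: ✓ ADDPL  r3←0xdf
3: ✓ CMP  NZCV=0010
4: ✓ ADDHI  r0←0xbd
5: ✓ MOVGE  r1←0x28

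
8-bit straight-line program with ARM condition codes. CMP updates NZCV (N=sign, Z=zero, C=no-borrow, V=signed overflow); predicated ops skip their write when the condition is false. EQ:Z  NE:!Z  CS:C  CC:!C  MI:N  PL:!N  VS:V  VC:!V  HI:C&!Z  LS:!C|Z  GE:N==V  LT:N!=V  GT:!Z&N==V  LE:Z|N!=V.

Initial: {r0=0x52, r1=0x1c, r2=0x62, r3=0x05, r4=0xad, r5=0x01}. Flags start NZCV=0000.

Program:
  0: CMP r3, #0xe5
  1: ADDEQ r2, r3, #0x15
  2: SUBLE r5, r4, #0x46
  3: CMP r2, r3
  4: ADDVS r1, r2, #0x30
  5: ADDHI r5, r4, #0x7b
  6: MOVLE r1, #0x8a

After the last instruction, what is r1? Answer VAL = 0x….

0: ✓ CMP  NZCV=0000
1: · ADDEQ
2: · SUBLE
3: ✓ CMP  NZCV=0010
4: · ADDVS
5: ✓ ADDHI  r5←0x28
6: · MOVLE

VAL = 0x1c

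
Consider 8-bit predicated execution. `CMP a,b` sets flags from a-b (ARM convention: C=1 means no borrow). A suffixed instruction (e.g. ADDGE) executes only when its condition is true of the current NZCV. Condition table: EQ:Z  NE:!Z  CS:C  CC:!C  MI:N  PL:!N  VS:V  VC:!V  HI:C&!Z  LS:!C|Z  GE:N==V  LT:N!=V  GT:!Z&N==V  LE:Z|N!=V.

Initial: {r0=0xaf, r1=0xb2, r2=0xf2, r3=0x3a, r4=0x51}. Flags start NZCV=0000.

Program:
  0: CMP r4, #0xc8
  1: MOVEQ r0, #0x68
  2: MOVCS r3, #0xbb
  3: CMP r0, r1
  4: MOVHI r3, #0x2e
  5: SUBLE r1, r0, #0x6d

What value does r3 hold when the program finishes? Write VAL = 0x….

VAL = 0x3a

[0] flags=1001 → (cmp)
[1] flags=1001 EQ?F → skip
[2] flags=1001 CS?F → skip
[3] flags=1000 → (cmp)
[4] flags=1000 HI?F → skip
[5] flags=1000 LE?T → r1=0x42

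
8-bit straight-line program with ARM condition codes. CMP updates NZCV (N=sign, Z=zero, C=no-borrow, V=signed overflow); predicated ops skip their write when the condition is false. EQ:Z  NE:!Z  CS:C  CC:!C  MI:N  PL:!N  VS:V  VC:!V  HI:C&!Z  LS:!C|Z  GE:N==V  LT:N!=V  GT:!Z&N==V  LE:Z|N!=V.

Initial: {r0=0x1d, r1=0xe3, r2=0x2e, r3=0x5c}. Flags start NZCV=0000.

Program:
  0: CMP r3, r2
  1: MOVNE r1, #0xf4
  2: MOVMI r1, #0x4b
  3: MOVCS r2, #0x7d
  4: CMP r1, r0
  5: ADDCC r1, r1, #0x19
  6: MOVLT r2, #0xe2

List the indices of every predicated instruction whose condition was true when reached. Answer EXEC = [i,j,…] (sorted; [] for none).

EXEC = [1,3,6]

[0] flags=0010 → (cmp)
[1] flags=0010 NE?T → r1=0xf4
[2] flags=0010 MI?F → skip
[3] flags=0010 CS?T → r2=0x7d
[4] flags=1010 → (cmp)
[5] flags=1010 CC?F → skip
[6] flags=1010 LT?T → r2=0xe2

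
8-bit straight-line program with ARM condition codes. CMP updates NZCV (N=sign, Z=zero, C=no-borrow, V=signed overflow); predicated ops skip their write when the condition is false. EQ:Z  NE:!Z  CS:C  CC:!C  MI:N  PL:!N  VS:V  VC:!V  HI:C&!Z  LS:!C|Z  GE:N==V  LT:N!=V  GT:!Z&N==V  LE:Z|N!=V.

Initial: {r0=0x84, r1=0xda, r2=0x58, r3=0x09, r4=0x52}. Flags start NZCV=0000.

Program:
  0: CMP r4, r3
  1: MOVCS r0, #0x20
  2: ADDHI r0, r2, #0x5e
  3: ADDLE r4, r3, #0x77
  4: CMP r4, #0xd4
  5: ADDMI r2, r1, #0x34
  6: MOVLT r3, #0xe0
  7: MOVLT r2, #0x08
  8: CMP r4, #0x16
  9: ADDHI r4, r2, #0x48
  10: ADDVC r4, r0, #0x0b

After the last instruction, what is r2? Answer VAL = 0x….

VAL = 0x58

[0] flags=0010 → (cmp)
[1] flags=0010 CS?T → r0=0x20
[2] flags=0010 HI?T → r0=0xb6
[3] flags=0010 LE?F → skip
[4] flags=0000 → (cmp)
[5] flags=0000 MI?F → skip
[6] flags=0000 LT?F → skip
[7] flags=0000 LT?F → skip
[8] flags=0010 → (cmp)
[9] flags=0010 HI?T → r4=0xa0
[10] flags=0010 VC?T → r4=0xc1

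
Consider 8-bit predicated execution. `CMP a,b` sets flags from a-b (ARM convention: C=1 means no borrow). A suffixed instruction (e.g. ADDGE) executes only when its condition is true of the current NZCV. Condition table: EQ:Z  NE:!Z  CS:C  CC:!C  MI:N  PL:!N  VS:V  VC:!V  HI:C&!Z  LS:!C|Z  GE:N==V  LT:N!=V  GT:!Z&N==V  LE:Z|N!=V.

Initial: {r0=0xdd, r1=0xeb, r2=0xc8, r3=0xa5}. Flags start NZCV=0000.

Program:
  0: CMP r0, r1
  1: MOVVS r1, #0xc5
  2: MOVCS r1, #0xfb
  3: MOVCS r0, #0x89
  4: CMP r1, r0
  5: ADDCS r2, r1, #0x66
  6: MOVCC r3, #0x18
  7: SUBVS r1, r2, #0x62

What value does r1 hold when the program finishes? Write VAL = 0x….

VAL = 0xeb

[0] flags=1000 → (cmp)
[1] flags=1000 VS?F → skip
[2] flags=1000 CS?F → skip
[3] flags=1000 CS?F → skip
[4] flags=0010 → (cmp)
[5] flags=0010 CS?T → r2=0x51
[6] flags=0010 CC?F → skip
[7] flags=0010 VS?F → skip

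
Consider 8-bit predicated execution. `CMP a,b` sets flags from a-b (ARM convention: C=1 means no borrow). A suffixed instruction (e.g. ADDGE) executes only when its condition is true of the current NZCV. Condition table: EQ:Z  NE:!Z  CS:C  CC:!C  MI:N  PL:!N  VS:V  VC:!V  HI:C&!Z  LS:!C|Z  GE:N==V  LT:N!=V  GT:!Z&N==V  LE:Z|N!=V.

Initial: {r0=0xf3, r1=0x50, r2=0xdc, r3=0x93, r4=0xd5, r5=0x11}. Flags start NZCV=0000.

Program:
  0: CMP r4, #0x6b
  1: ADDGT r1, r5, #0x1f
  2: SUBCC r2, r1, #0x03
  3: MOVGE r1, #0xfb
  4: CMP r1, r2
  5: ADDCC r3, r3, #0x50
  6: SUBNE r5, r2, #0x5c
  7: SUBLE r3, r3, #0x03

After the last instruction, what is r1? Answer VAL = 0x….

0: ✓ CMP  NZCV=0011
1: · ADDGT
2: · SUBCC
3: · MOVGE
4: ✓ CMP  NZCV=0000
5: ✓ ADDCC  r3←0xe3
6: ✓ SUBNE  r5←0x80
7: · SUBLE

VAL = 0x50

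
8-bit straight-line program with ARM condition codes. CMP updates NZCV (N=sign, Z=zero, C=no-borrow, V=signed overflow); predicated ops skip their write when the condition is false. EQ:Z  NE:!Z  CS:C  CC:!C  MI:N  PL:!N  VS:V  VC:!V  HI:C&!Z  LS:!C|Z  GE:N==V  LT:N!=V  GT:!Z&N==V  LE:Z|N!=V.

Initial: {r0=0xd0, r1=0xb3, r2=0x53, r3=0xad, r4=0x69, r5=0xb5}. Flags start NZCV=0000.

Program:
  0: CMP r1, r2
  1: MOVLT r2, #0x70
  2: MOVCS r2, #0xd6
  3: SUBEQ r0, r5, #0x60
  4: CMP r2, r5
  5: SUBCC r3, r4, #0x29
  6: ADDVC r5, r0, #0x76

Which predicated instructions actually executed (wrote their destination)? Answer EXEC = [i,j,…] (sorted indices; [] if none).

0: ✓ CMP  NZCV=0011
1: ✓ MOVLT  r2←0x70
2: ✓ MOVCS  r2←0xd6
3: · SUBEQ
4: ✓ CMP  NZCV=0010
5: · SUBCC
6: ✓ ADDVC  r5←0x46

EXEC = [1,2,6]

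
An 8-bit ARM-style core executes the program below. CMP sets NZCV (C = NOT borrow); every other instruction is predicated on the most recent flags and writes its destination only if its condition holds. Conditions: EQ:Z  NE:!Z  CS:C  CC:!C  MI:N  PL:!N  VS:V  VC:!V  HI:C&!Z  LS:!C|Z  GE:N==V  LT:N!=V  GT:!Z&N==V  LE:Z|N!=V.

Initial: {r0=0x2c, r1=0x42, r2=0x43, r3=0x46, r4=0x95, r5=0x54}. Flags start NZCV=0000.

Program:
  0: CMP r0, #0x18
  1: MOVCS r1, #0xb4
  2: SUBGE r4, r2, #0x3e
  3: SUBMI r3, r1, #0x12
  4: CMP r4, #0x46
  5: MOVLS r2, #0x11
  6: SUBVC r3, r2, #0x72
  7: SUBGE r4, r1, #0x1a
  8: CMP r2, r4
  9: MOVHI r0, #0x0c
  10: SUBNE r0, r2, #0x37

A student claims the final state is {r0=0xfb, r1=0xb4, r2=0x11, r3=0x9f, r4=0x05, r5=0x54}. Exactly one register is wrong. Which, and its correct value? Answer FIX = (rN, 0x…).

0: ✓ CMP  NZCV=0010
1: ✓ MOVCS  r1←0xb4
2: ✓ SUBGE  r4←0x05
3: · SUBMI
4: ✓ CMP  NZCV=1000
5: ✓ MOVLS  r2←0x11
6: ✓ SUBVC  r3←0x9f
7: · SUBGE
8: ✓ CMP  NZCV=0010
9: ✓ MOVHI  r0←0x0c
10: ✓ SUBNE  r0←0xda

FIX = (r0, 0xda)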